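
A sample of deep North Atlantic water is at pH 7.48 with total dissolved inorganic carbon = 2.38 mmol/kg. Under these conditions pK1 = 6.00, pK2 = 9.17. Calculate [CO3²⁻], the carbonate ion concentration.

[CO3²⁻] = 0.0461 mmol/kg

α₂ = 1 / (1 + [H⁺]/K2 + [H⁺]²/(K1K2)) = 1 / (1 + 10^+1.69 + 10^+0.21)
   = 1 / (1 + 48.978 + 1.6218) = 1/51.600 = 0.01938
[CO3²⁻] = α₂ × DIC = 0.01938 × 2.38 = 0.0461 mmol/kg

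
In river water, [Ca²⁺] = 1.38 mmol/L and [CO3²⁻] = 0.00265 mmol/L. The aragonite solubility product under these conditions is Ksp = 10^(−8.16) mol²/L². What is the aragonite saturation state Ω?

Ω = 0.529

Ksp = 10^(−8.16) = 6.918×10^-9
Ω = [Ca²⁺][CO3²⁻]/Ksp = (1.38×10^-3)(0.00265×10^-3) / 6.918×10^-9 = 0.529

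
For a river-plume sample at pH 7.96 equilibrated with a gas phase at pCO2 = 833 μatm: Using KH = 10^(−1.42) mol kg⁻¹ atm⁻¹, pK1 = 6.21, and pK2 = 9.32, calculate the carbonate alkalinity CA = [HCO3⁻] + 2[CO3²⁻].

[CO2*] = KH · pCO2 = 10^(−1.42) × 833×10^-6 = 3.167×10^-5 mol/kg
α₀ = 1/(1 + K1/[H⁺] + K1K2/[H⁺]²) = 1/(1 + 10^+1.75 + 10^+0.39) = 0.01675
DIC = [CO2*]/α₀ = 3.167×10^-5 / 0.01675 = 1.890 mmol/kg
CA = (α₁ + 2α₂)·DIC = (0.9421 + 2×0.04113) × 1.890 = 1.94 mmol/kg

CA = 1.94 mmol/kg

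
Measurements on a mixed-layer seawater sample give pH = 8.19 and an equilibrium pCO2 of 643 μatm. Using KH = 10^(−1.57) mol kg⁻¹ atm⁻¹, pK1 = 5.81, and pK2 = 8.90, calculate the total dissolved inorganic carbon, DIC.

DIC = 4.98 mmol/kg

[CO2*] = KH · pCO2 = 10^(−1.57) × 643×10^-6 = 1.731×10^-5 mol/kg
α₀ = 1/(1 + K1/[H⁺] + K1K2/[H⁺]²) = 1/(1 + 10^+2.38 + 10^+1.67) = 0.003476
DIC = [CO2*]/α₀ = 1.731×10^-5 / 0.003476 = 4.98 mmol/kg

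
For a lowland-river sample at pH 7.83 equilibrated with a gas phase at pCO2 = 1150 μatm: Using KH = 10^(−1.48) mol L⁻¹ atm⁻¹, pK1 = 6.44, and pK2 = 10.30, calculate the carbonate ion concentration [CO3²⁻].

[CO3²⁻] = 3.17 μmol/L

[CO2*] = KH · pCO2 = 10^(−1.48) × 1150×10^-6 = 3.808×10^-5 mol/L
α₀ = 1/(1 + K1/[H⁺] + K1K2/[H⁺]²) = 1/(1 + 10^+1.39 + 10^-1.08) = 0.03902
DIC = [CO2*]/α₀ = 3.808×10^-5 / 0.03902 = 0.9760 mmol/L
[CO3²⁻] = α₂·DIC; α₂ = 0.003245, so [CO3²⁻] = 0.003245 × 0.9760 = 0.00317 mmol/L = 3.17 μmol/L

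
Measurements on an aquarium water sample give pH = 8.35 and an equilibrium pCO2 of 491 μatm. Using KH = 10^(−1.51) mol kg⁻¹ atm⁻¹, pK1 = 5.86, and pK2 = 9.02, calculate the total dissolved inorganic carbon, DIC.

DIC = 5.71 mmol/kg

[CO2*] = KH · pCO2 = 10^(−1.51) × 491×10^-6 = 1.517×10^-5 mol/kg
α₀ = 1/(1 + K1/[H⁺] + K1K2/[H⁺]²) = 1/(1 + 10^+2.49 + 10^+1.82) = 0.002659
DIC = [CO2*]/α₀ = 1.517×10^-5 / 0.002659 = 5.71 mmol/kg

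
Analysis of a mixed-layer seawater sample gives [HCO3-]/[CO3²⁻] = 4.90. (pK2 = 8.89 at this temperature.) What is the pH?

From K2 = [H⁺][CO3²⁻]/[HCO3-]:  pH = pK2 − log₁₀([HCO3-]/[CO3²⁻])
log₁₀(4.90) = +0.690
pH = 8.89 − (+0.690) = 8.20

pH = 8.20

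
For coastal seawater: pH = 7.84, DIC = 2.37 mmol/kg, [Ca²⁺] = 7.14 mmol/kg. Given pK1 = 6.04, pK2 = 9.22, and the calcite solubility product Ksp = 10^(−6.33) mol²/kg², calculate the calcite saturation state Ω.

α₂ = 1 / (1 + [H⁺]/K2 + [H⁺]²/(K1K2)) = 1 / (1 + 10^+1.38 + 10^-0.42)
   = 1 / (1 + 23.988 + 0.38019) = 1/25.369 = 0.03942
[CO3²⁻] = α₂ × DIC = 0.03942 × 2.37 = 0.09342 mmol/kg
Ksp = 10^(−6.33) = 4.677×10^-7
Ω = [Ca²⁺][CO3²⁻]/Ksp = (7.14×10^-3)(9.342×10^-5) / 4.677×10^-7 = 1.43

Ω = 1.43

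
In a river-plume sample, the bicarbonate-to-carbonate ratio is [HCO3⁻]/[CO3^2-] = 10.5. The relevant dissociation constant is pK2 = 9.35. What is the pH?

pH = 8.33

From K2 = [H⁺][CO3^2-]/[HCO3⁻]:  pH = pK2 − log₁₀([HCO3⁻]/[CO3^2-])
log₁₀(10.5) = +1.021
pH = 9.35 − (+1.021) = 8.33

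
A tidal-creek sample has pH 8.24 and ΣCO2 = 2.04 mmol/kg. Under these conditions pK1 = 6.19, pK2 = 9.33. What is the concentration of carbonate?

[CO3²⁻] = 0.152 mmol/kg

α₂ = 1 / (1 + [H⁺]/K2 + [H⁺]²/(K1K2)) = 1 / (1 + 10^+1.09 + 10^-0.96)
   = 1 / (1 + 12.303 + 0.10965) = 1/13.412 = 0.07456
[CO3²⁻] = α₂ × DIC = 0.07456 × 2.04 = 0.152 mmol/kg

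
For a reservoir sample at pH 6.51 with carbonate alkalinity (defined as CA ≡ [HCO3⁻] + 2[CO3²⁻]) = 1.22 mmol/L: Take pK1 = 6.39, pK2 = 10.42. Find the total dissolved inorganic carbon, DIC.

CA = [HCO3⁻] + 2[CO3²⁻] = (α₁ + 2α₂)·DIC
At pH 6.51: [H⁺]/K1 = 10^-0.12 = 0.75858, K2/[H⁺] = 10^-3.91 = 0.00012303
α₁ = 1/(1 + 0.75858 + 0.00012303) = 1/1.7587 = 0.5686; α₂ = α₁·K2/[H⁺] = 6.995×10^-5
α₁ + 2α₂ = 0.5687
DIC = CA / (α₁ + 2α₂) = 1.22 / 0.5687 = 2.15 mmol/L

DIC = 2.15 mmol/L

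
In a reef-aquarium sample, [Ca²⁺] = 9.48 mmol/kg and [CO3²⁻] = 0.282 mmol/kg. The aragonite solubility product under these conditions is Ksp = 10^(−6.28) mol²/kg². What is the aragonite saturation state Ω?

Ksp = 10^(−6.28) = 5.248×10^-7
Ω = [Ca²⁺][CO3²⁻]/Ksp = (9.48×10^-3)(0.282×10^-3) / 5.248×10^-7 = 5.09

Ω = 5.09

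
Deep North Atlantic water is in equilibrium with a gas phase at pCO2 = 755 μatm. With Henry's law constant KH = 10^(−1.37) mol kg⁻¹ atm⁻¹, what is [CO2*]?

KH = 10^(−1.37) = 4.266×10^-2 mol kg⁻¹ atm⁻¹
[CO2*] = KH · pCO2 = 4.266×10^-2 × 755×10^-6 atm = 3.22×10^-5 mol/kg

[CO2*] = 32.2 μmol/kg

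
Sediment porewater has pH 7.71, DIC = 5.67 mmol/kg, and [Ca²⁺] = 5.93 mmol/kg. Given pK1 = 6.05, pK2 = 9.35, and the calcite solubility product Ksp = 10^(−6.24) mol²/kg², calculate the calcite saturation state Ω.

Ω = 1.28

α₂ = 1 / (1 + [H⁺]/K2 + [H⁺]²/(K1K2)) = 1 / (1 + 10^+1.64 + 10^-0.02)
   = 1 / (1 + 43.652 + 0.95499) = 1/45.607 = 0.02193
[CO3²⁻] = α₂ × DIC = 0.02193 × 5.67 = 0.1243 mmol/kg
Ksp = 10^(−6.24) = 5.754×10^-7
Ω = [Ca²⁺][CO3²⁻]/Ksp = (5.93×10^-3)(1.243×10^-4) / 5.754×10^-7 = 1.28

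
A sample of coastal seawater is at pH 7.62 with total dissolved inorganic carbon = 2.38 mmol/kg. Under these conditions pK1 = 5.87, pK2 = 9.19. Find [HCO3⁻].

[HCO3⁻] = 2.28 mmol/kg

α₁ = 1 / (1 + [H⁺]/K1 + K2/[H⁺]) = 1 / (1 + 10^-1.75 + 10^-1.57)
   = 1 / (1 + 0.017783 + 0.026915) = 1/1.0447 = 0.9572
[HCO3⁻] = α₁ × DIC = 0.9572 × 2.38 = 2.28 mmol/kg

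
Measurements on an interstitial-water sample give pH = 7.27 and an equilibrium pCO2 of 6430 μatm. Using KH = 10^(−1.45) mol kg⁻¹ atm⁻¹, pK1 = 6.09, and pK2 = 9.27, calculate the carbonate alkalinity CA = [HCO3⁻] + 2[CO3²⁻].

CA = 3.52 mmol/kg

[CO2*] = KH · pCO2 = 10^(−1.45) × 6430×10^-6 = 2.281×10^-4 mol/kg
α₀ = 1/(1 + K1/[H⁺] + K1K2/[H⁺]²) = 1/(1 + 10^+1.18 + 10^-0.82) = 0.06140
DIC = [CO2*]/α₀ = 2.281×10^-4 / 0.06140 = 3.716 mmol/kg
CA = (α₁ + 2α₂)·DIC = (0.9293 + 2×0.009293) × 3.716 = 3.52 mmol/kg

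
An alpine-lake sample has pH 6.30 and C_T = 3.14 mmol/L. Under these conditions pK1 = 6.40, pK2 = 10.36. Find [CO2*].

α₀ = 1 / (1 + K1/[H⁺] + K1K2/[H⁺]²) = 1 / (1 + 10^-0.10 + 10^-4.16)
   = 1 / (1 + 0.79433 + 6.9183×10^-5) = 1/1.7944 = 0.5573
[CO2*] = α₀ × DIC = 0.5573 × 3.14 = 1.75 mmol/L

[CO2*] = 1.75 mmol/L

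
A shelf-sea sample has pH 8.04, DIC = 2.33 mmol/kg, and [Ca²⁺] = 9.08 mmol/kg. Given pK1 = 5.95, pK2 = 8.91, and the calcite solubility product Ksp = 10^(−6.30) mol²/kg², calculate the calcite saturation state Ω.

Ω = 4.98

α₂ = 1 / (1 + [H⁺]/K2 + [H⁺]²/(K1K2)) = 1 / (1 + 10^+0.87 + 10^-1.22)
   = 1 / (1 + 7.4131 + 0.060256) = 1/8.4734 = 0.1180
[CO3²⁻] = α₂ × DIC = 0.1180 × 2.33 = 0.2750 mmol/kg
Ksp = 10^(−6.30) = 5.012×10^-7
Ω = [Ca²⁺][CO3²⁻]/Ksp = (9.08×10^-3)(2.750×10^-4) / 5.012×10^-7 = 4.98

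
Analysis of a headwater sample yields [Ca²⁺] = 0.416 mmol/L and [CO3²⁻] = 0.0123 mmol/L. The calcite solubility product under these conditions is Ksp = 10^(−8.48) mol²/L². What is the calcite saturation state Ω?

Ksp = 10^(−8.48) = 3.311×10^-9
Ω = [Ca²⁺][CO3²⁻]/Ksp = (0.416×10^-3)(0.0123×10^-3) / 3.311×10^-9 = 1.55

Ω = 1.55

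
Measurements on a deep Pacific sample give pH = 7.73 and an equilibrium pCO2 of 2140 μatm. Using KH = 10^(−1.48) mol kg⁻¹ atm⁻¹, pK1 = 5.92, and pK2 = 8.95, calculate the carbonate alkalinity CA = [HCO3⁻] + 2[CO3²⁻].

[CO2*] = KH · pCO2 = 10^(−1.48) × 2140×10^-6 = 7.086×10^-5 mol/kg
α₀ = 1/(1 + K1/[H⁺] + K1K2/[H⁺]²) = 1/(1 + 10^+1.81 + 10^+0.59) = 0.01440
DIC = [CO2*]/α₀ = 7.086×10^-5 / 0.01440 = 4.922 mmol/kg
CA = (α₁ + 2α₂)·DIC = (0.9296 + 2×0.05601) × 4.922 = 5.13 mmol/kg

CA = 5.13 mmol/kg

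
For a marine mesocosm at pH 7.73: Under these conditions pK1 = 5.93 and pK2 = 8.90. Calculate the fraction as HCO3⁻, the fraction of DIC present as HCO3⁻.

α₁ = 0.923

α₁ = 1 / (1 + [H⁺]/K1 + K2/[H⁺]) = 1 / (1 + 10^-1.80 + 10^-1.17)
   = 1 / (1 + 0.015849 + 0.067608) = 1/1.0835 = 0.9230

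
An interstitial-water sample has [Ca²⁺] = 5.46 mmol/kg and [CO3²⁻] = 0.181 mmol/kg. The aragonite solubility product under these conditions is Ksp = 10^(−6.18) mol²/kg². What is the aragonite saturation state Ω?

Ksp = 10^(−6.18) = 6.607×10^-7
Ω = [Ca²⁺][CO3²⁻]/Ksp = (5.46×10^-3)(0.181×10^-3) / 6.607×10^-7 = 1.50

Ω = 1.50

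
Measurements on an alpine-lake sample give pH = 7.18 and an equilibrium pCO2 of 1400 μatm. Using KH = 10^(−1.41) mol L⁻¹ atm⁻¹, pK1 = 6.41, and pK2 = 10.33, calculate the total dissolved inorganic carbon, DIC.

[CO2*] = KH · pCO2 = 10^(−1.41) × 1400×10^-6 = 5.447×10^-5 mol/L
α₀ = 1/(1 + K1/[H⁺] + K1K2/[H⁺]²) = 1/(1 + 10^+0.77 + 10^-2.38) = 0.1451
DIC = [CO2*]/α₀ = 5.447×10^-5 / 0.1451 = 0.375 mmol/L

DIC = 0.375 mmol/L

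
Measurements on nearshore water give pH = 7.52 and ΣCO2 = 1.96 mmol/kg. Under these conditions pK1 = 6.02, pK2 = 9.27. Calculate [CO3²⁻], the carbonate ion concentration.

[CO3²⁻] = 0.0332 mmol/kg

α₂ = 1 / (1 + [H⁺]/K2 + [H⁺]²/(K1K2)) = 1 / (1 + 10^+1.75 + 10^+0.25)
   = 1 / (1 + 56.234 + 1.7783) = 1/59.012 = 0.01695
[CO3²⁻] = α₂ × DIC = 0.01695 × 1.96 = 0.0332 mmol/kg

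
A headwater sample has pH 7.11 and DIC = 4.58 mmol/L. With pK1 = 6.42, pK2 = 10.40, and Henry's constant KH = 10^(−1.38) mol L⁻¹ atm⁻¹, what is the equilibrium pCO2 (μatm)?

pCO2 = 1.86×10^4 μatm

α₀ = 1 / (1 + K1/[H⁺] + K1K2/[H⁺]²) = 1 / (1 + 10^+0.69 + 10^-2.60)
   = 1 / (1 + 4.8978 + 0.0025119) = 1/5.9003 = 0.1695
[CO2*] = α₀ × DIC = 0.1695 × 4.58 = 0.7762 mmol/L
pCO2 = [CO2*]/KH = 7.762×10^-4 / 4.169×10^-2 = 1.86×10^4 μatm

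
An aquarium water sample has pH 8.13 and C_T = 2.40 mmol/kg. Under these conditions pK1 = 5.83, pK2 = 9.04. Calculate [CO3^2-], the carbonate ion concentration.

[CO3²⁻] = 0.262 mmol/kg

α₂ = 1 / (1 + [H⁺]/K2 + [H⁺]²/(K1K2)) = 1 / (1 + 10^+0.91 + 10^-1.39)
   = 1 / (1 + 8.1283 + 0.040738) = 1/9.1690 = 0.1091
[CO3²⁻] = α₂ × DIC = 0.1091 × 2.40 = 0.262 mmol/kg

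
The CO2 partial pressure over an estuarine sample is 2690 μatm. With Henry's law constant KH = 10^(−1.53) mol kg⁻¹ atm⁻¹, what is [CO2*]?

[CO2*] = 79.4 μmol/kg

KH = 10^(−1.53) = 2.951×10^-2 mol kg⁻¹ atm⁻¹
[CO2*] = KH · pCO2 = 2.951×10^-2 × 2690×10^-6 atm = 7.94×10^-5 mol/kg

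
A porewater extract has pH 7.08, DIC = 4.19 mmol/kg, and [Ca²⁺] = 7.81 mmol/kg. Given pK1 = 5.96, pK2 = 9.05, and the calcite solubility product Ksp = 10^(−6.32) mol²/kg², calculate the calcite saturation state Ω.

Ω = 0.674

α₂ = 1 / (1 + [H⁺]/K2 + [H⁺]²/(K1K2)) = 1 / (1 + 10^+1.97 + 10^+0.85)
   = 1 / (1 + 93.325 + 7.0795) = 1/101.40 = 0.009861
[CO3²⁻] = α₂ × DIC = 0.009861 × 4.19 = 0.04132 mmol/kg
Ksp = 10^(−6.32) = 4.786×10^-7
Ω = [Ca²⁺][CO3²⁻]/Ksp = (7.81×10^-3)(4.132×10^-5) / 4.786×10^-7 = 0.674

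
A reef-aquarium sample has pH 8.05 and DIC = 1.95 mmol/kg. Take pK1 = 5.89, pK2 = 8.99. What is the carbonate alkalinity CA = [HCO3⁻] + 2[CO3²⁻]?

CA = 2.14 mmol/kg

CA = [HCO3⁻] + 2[CO3²⁻] = (α₁ + 2α₂)·DIC
At pH 8.05: [H⁺]/K1 = 10^-2.16 = 0.0069183, K2/[H⁺] = 10^-0.94 = 0.11482
α₁ = 1/(1 + 0.0069183 + 0.11482) = 1/1.1217 = 0.8915; α₂ = α₁·K2/[H⁺] = 0.1024
α₁ + 2α₂ = 1.0962
CA = 1.0962 × 1.95 = 2.14 mmol/kg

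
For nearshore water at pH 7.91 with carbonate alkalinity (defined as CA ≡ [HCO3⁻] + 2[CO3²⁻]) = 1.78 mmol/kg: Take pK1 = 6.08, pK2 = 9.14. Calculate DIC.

CA = [HCO3⁻] + 2[CO3²⁻] = (α₁ + 2α₂)·DIC
At pH 7.91: [H⁺]/K1 = 10^-1.83 = 0.014791, K2/[H⁺] = 10^-1.23 = 0.058884
α₁ = 1/(1 + 0.014791 + 0.058884) = 1/1.0737 = 0.9314; α₂ = α₁·K2/[H⁺] = 0.05484
α₁ + 2α₂ = 1.0411
DIC = CA / (α₁ + 2α₂) = 1.78 / 1.0411 = 1.71 mmol/kg

DIC = 1.71 mmol/kg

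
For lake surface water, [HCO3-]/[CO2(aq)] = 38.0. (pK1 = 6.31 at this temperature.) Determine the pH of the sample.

From K1 = [H⁺][HCO3-]/[CO2(aq)]:  pH = pK1 + log₁₀([HCO3-]/[CO2(aq)])
log₁₀(38.0) = +1.580
pH = 6.31 + (+1.580) = 7.89

pH = 7.89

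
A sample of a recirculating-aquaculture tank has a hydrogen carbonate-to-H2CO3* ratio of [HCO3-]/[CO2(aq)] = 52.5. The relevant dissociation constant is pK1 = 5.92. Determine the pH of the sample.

pH = 7.64

From K1 = [H⁺][HCO3-]/[CO2(aq)]:  pH = pK1 + log₁₀([HCO3-]/[CO2(aq)])
log₁₀(52.5) = +1.720
pH = 5.92 + (+1.720) = 7.64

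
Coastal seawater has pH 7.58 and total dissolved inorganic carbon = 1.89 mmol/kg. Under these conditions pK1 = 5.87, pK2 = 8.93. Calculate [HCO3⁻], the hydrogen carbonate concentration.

[HCO3⁻] = 1.78 mmol/kg

α₁ = 1 / (1 + [H⁺]/K1 + K2/[H⁺]) = 1 / (1 + 10^-1.71 + 10^-1.35)
   = 1 / (1 + 0.019498 + 0.044668) = 1/1.0642 = 0.9397
[HCO3⁻] = α₁ × DIC = 0.9397 × 1.89 = 1.78 mmol/kg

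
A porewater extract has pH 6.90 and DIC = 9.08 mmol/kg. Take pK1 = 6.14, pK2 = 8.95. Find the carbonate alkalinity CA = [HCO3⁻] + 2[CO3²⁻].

CA = [HCO3⁻] + 2[CO3²⁻] = (α₁ + 2α₂)·DIC
At pH 6.90: [H⁺]/K1 = 10^-0.76 = 0.17378, K2/[H⁺] = 10^-2.05 = 0.0089125
α₁ = 1/(1 + 0.17378 + 0.0089125) = 1/1.1827 = 0.8455; α₂ = α₁·K2/[H⁺] = 0.007536
α₁ + 2α₂ = 0.8606
CA = 0.8606 × 9.08 = 7.81 mmol/kg

CA = 7.81 mmol/kg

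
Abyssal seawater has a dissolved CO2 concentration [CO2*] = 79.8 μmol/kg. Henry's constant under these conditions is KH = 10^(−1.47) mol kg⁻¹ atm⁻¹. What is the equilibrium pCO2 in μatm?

pCO2 = 2360 μatm

KH = 10^(−1.47) = 3.388×10^-2 mol kg⁻¹ atm⁻¹
pCO2 = [CO2*]/KH = 79.8×10^-6 / 3.388×10^-2 = 2.36×10^-3 atm = 2360 μatm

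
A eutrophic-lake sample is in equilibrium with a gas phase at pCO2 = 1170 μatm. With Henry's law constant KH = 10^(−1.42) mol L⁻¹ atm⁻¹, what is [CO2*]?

[CO2*] = 44.5 μmol/L

KH = 10^(−1.42) = 3.802×10^-2 mol L⁻¹ atm⁻¹
[CO2*] = KH · pCO2 = 3.802×10^-2 × 1170×10^-6 atm = 4.45×10^-5 mol/L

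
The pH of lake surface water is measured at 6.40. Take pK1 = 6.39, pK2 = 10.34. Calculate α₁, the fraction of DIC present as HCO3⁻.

α₁ = 0.506

α₁ = 1 / (1 + [H⁺]/K1 + K2/[H⁺]) = 1 / (1 + 10^-0.01 + 10^-3.94)
   = 1 / (1 + 0.97724 + 0.00011482) = 1/1.9774 = 0.5057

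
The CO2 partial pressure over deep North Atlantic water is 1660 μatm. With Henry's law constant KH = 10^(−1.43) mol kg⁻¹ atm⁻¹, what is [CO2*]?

[CO2*] = 61.7 μmol/kg

KH = 10^(−1.43) = 3.715×10^-2 mol kg⁻¹ atm⁻¹
[CO2*] = KH · pCO2 = 3.715×10^-2 × 1660×10^-6 atm = 6.17×10^-5 mol/kg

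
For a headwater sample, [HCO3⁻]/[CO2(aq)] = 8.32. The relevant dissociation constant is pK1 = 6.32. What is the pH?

pH = 7.24

From K1 = [H⁺][HCO3⁻]/[CO2(aq)]:  pH = pK1 + log₁₀([HCO3⁻]/[CO2(aq)])
log₁₀(8.32) = +0.920
pH = 6.32 + (+0.920) = 7.24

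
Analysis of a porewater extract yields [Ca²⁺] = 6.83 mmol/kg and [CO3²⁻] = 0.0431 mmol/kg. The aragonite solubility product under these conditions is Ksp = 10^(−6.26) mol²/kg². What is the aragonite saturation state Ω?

Ω = 0.536

Ksp = 10^(−6.26) = 5.495×10^-7
Ω = [Ca²⁺][CO3²⁻]/Ksp = (6.83×10^-3)(0.0431×10^-3) / 5.495×10^-7 = 0.536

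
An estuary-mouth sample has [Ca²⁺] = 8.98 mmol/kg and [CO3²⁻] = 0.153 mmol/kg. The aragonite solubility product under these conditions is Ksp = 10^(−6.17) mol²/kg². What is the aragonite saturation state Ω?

Ksp = 10^(−6.17) = 6.761×10^-7
Ω = [Ca²⁺][CO3²⁻]/Ksp = (8.98×10^-3)(0.153×10^-3) / 6.761×10^-7 = 2.03

Ω = 2.03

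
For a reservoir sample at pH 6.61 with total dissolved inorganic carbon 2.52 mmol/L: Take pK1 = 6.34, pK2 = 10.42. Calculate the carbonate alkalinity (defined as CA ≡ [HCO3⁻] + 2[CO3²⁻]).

CA = [HCO3⁻] + 2[CO3²⁻] = (α₁ + 2α₂)·DIC
At pH 6.61: [H⁺]/K1 = 10^-0.27 = 0.53703, K2/[H⁺] = 10^-3.81 = 0.00015488
α₁ = 1/(1 + 0.53703 + 0.00015488) = 1/1.5372 = 0.6505; α₂ = α₁·K2/[H⁺] = 0.0001008
α₁ + 2α₂ = 0.6507
CA = 0.6507 × 2.52 = 1.64 mmol/L

CA = 1.64 mmol/L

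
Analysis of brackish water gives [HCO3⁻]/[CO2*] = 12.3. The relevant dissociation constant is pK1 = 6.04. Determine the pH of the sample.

From K1 = [H⁺][HCO3⁻]/[CO2*]:  pH = pK1 + log₁₀([HCO3⁻]/[CO2*])
log₁₀(12.3) = +1.090
pH = 6.04 + (+1.090) = 7.13

pH = 7.13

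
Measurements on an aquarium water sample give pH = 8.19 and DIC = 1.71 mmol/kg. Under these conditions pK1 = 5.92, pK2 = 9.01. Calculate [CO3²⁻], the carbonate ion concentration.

[CO3²⁻] = 0.224 mmol/kg

α₂ = 1 / (1 + [H⁺]/K2 + [H⁺]²/(K1K2)) = 1 / (1 + 10^+0.82 + 10^-1.45)
   = 1 / (1 + 6.6069 + 0.035481) = 1/7.6424 = 0.1308
[CO3²⁻] = α₂ × DIC = 0.1308 × 1.71 = 0.224 mmol/kg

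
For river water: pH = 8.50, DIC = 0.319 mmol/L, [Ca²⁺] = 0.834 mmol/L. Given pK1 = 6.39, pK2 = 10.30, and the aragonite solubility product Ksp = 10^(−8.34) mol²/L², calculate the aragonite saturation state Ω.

α₂ = 1 / (1 + [H⁺]/K2 + [H⁺]²/(K1K2)) = 1 / (1 + 10^+1.80 + 10^-0.31)
   = 1 / (1 + 63.096 + 0.48978) = 1/64.586 = 0.01548
[CO3²⁻] = α₂ × DIC = 0.01548 × 0.319 = 0.004939 mmol/L = 4.939 μmol/L
Ksp = 10^(−8.34) = 4.571×10^-9
Ω = [Ca²⁺][CO3²⁻]/Ksp = (0.834×10^-3)(4.939×10^-6) / 4.571×10^-9 = 0.901

Ω = 0.901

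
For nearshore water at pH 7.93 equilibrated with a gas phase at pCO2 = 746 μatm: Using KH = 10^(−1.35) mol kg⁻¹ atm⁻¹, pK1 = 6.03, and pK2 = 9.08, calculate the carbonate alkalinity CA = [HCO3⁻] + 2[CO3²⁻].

[CO2*] = KH · pCO2 = 10^(−1.35) × 746×10^-6 = 3.332×10^-5 mol/kg
α₀ = 1/(1 + K1/[H⁺] + K1K2/[H⁺]²) = 1/(1 + 10^+1.90 + 10^+0.75) = 0.01162
DIC = [CO2*]/α₀ = 3.332×10^-5 / 0.01162 = 2.868 mmol/kg
CA = (α₁ + 2α₂)·DIC = (0.9230 + 2×0.06535) × 2.868 = 3.02 mmol/kg

CA = 3.02 mmol/kg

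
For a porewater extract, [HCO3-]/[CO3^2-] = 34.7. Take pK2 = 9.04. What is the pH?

From K2 = [H⁺][CO3^2-]/[HCO3-]:  pH = pK2 − log₁₀([HCO3-]/[CO3^2-])
log₁₀(34.7) = +1.540
pH = 9.04 − (+1.540) = 7.50

pH = 7.50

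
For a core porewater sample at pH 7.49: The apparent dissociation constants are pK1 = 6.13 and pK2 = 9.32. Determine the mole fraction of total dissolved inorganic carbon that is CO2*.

α₀ = 0.0412

α₀ = 1 / (1 + K1/[H⁺] + K1K2/[H⁺]²) = 1 / (1 + 10^+1.36 + 10^-0.47)
   = 1 / (1 + 22.909 + 0.33884) = 1/24.248 = 0.04124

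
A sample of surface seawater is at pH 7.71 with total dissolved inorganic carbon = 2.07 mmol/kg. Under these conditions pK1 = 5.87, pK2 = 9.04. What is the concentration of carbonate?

α₂ = 1 / (1 + [H⁺]/K2 + [H⁺]²/(K1K2)) = 1 / (1 + 10^+1.33 + 10^-0.51)
   = 1 / (1 + 21.380 + 0.30903) = 1/22.689 = 0.04407
[CO3²⁻] = α₂ × DIC = 0.04407 × 2.07 = 0.0912 mmol/kg

[CO3²⁻] = 0.0912 mmol/kg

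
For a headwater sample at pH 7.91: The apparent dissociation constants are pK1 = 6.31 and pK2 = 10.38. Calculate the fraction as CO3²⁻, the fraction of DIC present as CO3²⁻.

α₂ = 0.00329

α₂ = 1 / (1 + [H⁺]/K2 + [H⁺]²/(K1K2)) = 1 / (1 + 10^+2.47 + 10^+0.87)
   = 1 / (1 + 295.12 + 7.4131) = 1/303.53 = 0.003295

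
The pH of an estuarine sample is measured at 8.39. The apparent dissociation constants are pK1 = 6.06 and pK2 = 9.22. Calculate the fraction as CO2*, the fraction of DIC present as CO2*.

α₀ = 0.00406

α₀ = 1 / (1 + K1/[H⁺] + K1K2/[H⁺]²) = 1 / (1 + 10^+2.33 + 10^+1.50)
   = 1 / (1 + 213.80 + 31.623) = 1/246.42 = 0.004058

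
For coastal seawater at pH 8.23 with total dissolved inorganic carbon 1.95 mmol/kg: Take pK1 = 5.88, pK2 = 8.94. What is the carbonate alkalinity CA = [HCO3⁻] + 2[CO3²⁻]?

CA = [HCO3⁻] + 2[CO3²⁻] = (α₁ + 2α₂)·DIC
At pH 8.23: [H⁺]/K1 = 10^-2.35 = 0.0044668, K2/[H⁺] = 10^-0.71 = 0.19498
α₁ = 1/(1 + 0.0044668 + 0.19498) = 1/1.1995 = 0.8337; α₂ = α₁·K2/[H⁺] = 0.1626
α₁ + 2α₂ = 1.1588
CA = 1.1588 × 1.95 = 2.26 mmol/kg

CA = 2.26 mmol/kg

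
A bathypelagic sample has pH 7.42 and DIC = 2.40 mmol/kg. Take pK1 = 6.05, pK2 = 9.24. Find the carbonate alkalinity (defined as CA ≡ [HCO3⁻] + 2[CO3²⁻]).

CA = 2.34 mmol/kg

CA = [HCO3⁻] + 2[CO3²⁻] = (α₁ + 2α₂)·DIC
At pH 7.42: [H⁺]/K1 = 10^-1.37 = 0.042658, K2/[H⁺] = 10^-1.82 = 0.015136
α₁ = 1/(1 + 0.042658 + 0.015136) = 1/1.0578 = 0.9454; α₂ = α₁·K2/[H⁺] = 0.01431
α₁ + 2α₂ = 0.9740
CA = 0.9740 × 2.40 = 2.34 mmol/kg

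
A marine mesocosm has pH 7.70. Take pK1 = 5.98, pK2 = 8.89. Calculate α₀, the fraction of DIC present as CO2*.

α₀ = 1 / (1 + K1/[H⁺] + K1K2/[H⁺]²) = 1 / (1 + 10^+1.72 + 10^+0.53)
   = 1 / (1 + 52.481 + 3.3884) = 1/56.869 = 0.01758

α₀ = 0.0176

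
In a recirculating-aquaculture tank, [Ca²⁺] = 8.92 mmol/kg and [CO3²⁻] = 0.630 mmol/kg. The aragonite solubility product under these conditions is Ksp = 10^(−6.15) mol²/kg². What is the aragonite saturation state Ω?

Ksp = 10^(−6.15) = 7.079×10^-7
Ω = [Ca²⁺][CO3²⁻]/Ksp = (8.92×10^-3)(0.630×10^-3) / 7.079×10^-7 = 7.94

Ω = 7.94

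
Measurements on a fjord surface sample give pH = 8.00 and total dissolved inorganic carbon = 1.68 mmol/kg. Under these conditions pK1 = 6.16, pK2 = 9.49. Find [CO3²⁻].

α₂ = 1 / (1 + [H⁺]/K2 + [H⁺]²/(K1K2)) = 1 / (1 + 10^+1.49 + 10^-0.35)
   = 1 / (1 + 30.903 + 0.44668) = 1/32.350 = 0.03091
[CO3²⁻] = α₂ × DIC = 0.03091 × 1.68 = 0.0519 mmol/kg

[CO3²⁻] = 0.0519 mmol/kg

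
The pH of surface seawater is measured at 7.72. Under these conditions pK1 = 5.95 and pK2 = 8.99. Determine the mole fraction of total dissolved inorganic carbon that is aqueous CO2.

α₀ = 0.0159

α₀ = 1 / (1 + K1/[H⁺] + K1K2/[H⁺]²) = 1 / (1 + 10^+1.77 + 10^+0.50)
   = 1 / (1 + 58.884 + 3.1623) = 1/63.047 = 0.01586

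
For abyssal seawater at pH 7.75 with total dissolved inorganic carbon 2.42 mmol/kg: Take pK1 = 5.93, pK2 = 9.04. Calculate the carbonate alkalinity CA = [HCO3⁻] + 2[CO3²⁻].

CA = [HCO3⁻] + 2[CO3²⁻] = (α₁ + 2α₂)·DIC
At pH 7.75: [H⁺]/K1 = 10^-1.82 = 0.015136, K2/[H⁺] = 10^-1.29 = 0.051286
α₁ = 1/(1 + 0.015136 + 0.051286) = 1/1.0664 = 0.9377; α₂ = α₁·K2/[H⁺] = 0.04809
α₁ + 2α₂ = 1.0339
CA = 1.0339 × 2.42 = 2.50 mmol/kg

CA = 2.50 mmol/kg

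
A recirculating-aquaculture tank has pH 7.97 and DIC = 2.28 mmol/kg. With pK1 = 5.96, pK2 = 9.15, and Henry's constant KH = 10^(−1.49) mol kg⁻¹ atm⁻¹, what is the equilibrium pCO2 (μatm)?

α₀ = 1 / (1 + K1/[H⁺] + K1K2/[H⁺]²) = 1 / (1 + 10^+2.01 + 10^+0.83)
   = 1 / (1 + 102.33 + 6.7608) = 1/110.09 = 0.009083
[CO2*] = α₀ × DIC = 0.009083 × 2.28 = 0.02071 mmol/kg
pCO2 = [CO2*]/KH = 2.071×10^-5 / 3.236×10^-2 = 640 μatm

pCO2 = 640 μatm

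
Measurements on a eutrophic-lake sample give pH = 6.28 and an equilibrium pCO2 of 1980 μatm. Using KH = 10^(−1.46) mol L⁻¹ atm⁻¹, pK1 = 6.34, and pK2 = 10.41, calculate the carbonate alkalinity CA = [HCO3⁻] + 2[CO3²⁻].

[CO2*] = KH · pCO2 = 10^(−1.46) × 1980×10^-6 = 6.865×10^-5 mol/L
α₀ = 1/(1 + K1/[H⁺] + K1K2/[H⁺]²) = 1/(1 + 10^-0.06 + 10^-4.19) = 0.5345
DIC = [CO2*]/α₀ = 6.865×10^-5 / 0.5345 = 0.1285 mmol/L
CA = (α₁ + 2α₂)·DIC = (0.4655 + 2×3.451×10^-5) × 0.1285 = 0.0598 mmol/L

CA = 0.0598 mmol/L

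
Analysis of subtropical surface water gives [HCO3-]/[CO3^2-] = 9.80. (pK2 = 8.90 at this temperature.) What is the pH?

From K2 = [H⁺][CO3^2-]/[HCO3-]:  pH = pK2 − log₁₀([HCO3-]/[CO3^2-])
log₁₀(9.80) = +0.991
pH = 8.90 − (+0.991) = 7.91

pH = 7.91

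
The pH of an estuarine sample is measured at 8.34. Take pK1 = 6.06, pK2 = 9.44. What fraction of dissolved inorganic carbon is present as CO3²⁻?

α₂ = 1 / (1 + [H⁺]/K2 + [H⁺]²/(K1K2)) = 1 / (1 + 10^+1.10 + 10^-1.18)
   = 1 / (1 + 12.589 + 0.066069) = 1/13.655 = 0.07323

α₂ = 0.0732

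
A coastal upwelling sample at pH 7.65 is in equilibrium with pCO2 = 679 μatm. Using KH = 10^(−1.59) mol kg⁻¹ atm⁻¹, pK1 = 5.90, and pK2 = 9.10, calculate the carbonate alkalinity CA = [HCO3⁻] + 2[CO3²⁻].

CA = 1.05 mmol/kg

[CO2*] = KH · pCO2 = 10^(−1.59) × 679×10^-6 = 1.745×10^-5 mol/kg
α₀ = 1/(1 + K1/[H⁺] + K1K2/[H⁺]²) = 1/(1 + 10^+1.75 + 10^+0.30) = 0.01688
DIC = [CO2*]/α₀ = 1.745×10^-5 / 0.01688 = 1.034 mmol/kg
CA = (α₁ + 2α₂)·DIC = (0.9494 + 2×0.03369) × 1.034 = 1.05 mmol/kg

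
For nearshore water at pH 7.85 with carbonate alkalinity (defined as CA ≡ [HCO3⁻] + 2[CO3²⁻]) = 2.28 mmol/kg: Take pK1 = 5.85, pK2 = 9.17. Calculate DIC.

DIC = 2.20 mmol/kg

CA = [HCO3⁻] + 2[CO3²⁻] = (α₁ + 2α₂)·DIC
At pH 7.85: [H⁺]/K1 = 10^-2.00 = 0.010000, K2/[H⁺] = 10^-1.32 = 0.047863
α₁ = 1/(1 + 0.010000 + 0.047863) = 1/1.0579 = 0.9453; α₂ = α₁·K2/[H⁺] = 0.04524
α₁ + 2α₂ = 1.0358
DIC = CA / (α₁ + 2α₂) = 2.28 / 1.0358 = 2.20 mmol/kg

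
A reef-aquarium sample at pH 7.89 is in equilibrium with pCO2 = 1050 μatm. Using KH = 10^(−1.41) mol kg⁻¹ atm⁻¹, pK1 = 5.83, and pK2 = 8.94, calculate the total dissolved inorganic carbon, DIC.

[CO2*] = KH · pCO2 = 10^(−1.41) × 1050×10^-6 = 4.085×10^-5 mol/kg
α₀ = 1/(1 + K1/[H⁺] + K1K2/[H⁺]²) = 1/(1 + 10^+2.06 + 10^+1.01) = 0.007933
DIC = [CO2*]/α₀ = 4.085×10^-5 / 0.007933 = 5.15 mmol/kg

DIC = 5.15 mmol/kg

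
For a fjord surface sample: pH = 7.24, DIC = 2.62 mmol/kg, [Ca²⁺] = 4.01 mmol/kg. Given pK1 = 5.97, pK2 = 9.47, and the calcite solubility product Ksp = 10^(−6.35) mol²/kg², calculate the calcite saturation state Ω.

Ω = 0.131

α₂ = 1 / (1 + [H⁺]/K2 + [H⁺]²/(K1K2)) = 1 / (1 + 10^+2.23 + 10^+0.96)
   = 1 / (1 + 169.82 + 9.1201) = 1/179.94 = 0.005557
[CO3²⁻] = α₂ × DIC = 0.005557 × 2.62 = 0.01456 mmol/kg = 14.56 μmol/kg
Ksp = 10^(−6.35) = 4.467×10^-7
Ω = [Ca²⁺][CO3²⁻]/Ksp = (4.01×10^-3)(1.456×10^-5) / 4.467×10^-7 = 0.131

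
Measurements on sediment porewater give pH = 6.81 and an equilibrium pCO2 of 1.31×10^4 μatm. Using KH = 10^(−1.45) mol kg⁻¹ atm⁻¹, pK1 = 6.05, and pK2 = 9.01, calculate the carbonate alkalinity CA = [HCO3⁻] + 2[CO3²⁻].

[CO2*] = KH · pCO2 = 10^(−1.45) × 1.31×10^4×10^-6 = 4.648×10^-4 mol/kg
α₀ = 1/(1 + K1/[H⁺] + K1K2/[H⁺]²) = 1/(1 + 10^+0.76 + 10^-1.44) = 0.1473
DIC = [CO2*]/α₀ = 4.648×10^-4 / 0.1473 = 3.156 mmol/kg
CA = (α₁ + 2α₂)·DIC = (0.8474 + 2×0.005347) × 3.156 = 2.71 mmol/kg

CA = 2.71 mmol/kg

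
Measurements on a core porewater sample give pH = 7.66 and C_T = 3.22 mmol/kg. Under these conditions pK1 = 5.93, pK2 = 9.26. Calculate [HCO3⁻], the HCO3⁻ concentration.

α₁ = 1 / (1 + [H⁺]/K1 + K2/[H⁺]) = 1 / (1 + 10^-1.73 + 10^-1.60)
   = 1 / (1 + 0.018621 + 0.025119) = 1/1.0437 = 0.9581
[HCO3⁻] = α₁ × DIC = 0.9581 × 3.22 = 3.09 mmol/kg

[HCO3⁻] = 3.09 mmol/kg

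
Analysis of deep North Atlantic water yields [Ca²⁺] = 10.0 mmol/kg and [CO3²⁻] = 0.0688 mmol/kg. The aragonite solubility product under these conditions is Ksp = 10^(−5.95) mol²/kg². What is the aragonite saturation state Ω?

Ω = 0.613

Ksp = 10^(−5.95) = 1.122×10^-6
Ω = [Ca²⁺][CO3²⁻]/Ksp = (10.0×10^-3)(0.0688×10^-3) / 1.122×10^-6 = 0.613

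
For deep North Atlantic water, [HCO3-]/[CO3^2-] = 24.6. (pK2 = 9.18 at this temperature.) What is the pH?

From K2 = [H⁺][CO3^2-]/[HCO3-]:  pH = pK2 − log₁₀([HCO3-]/[CO3^2-])
log₁₀(24.6) = +1.391
pH = 9.18 − (+1.391) = 7.79

pH = 7.79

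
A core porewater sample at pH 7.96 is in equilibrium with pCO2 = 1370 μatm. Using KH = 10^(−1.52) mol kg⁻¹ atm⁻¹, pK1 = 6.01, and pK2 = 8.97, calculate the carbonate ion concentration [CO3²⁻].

[CO2*] = KH · pCO2 = 10^(−1.52) × 1370×10^-6 = 4.137×10^-5 mol/kg
α₀ = 1/(1 + K1/[H⁺] + K1K2/[H⁺]²) = 1/(1 + 10^+1.95 + 10^+0.94) = 0.01012
DIC = [CO2*]/α₀ = 4.137×10^-5 / 0.01012 = 4.089 mmol/kg
[CO3²⁻] = α₂·DIC; α₂ = 0.08812, so [CO3²⁻] = 0.08812 × 4.089 = 0.360 mmol/kg

[CO3²⁻] = 0.360 mmol/kg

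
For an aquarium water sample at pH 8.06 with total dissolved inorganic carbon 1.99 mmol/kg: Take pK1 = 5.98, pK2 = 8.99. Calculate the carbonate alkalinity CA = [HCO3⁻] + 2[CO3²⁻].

CA = [HCO3⁻] + 2[CO3²⁻] = (α₁ + 2α₂)·DIC
At pH 8.06: [H⁺]/K1 = 10^-2.08 = 0.0083176, K2/[H⁺] = 10^-0.93 = 0.11749
α₁ = 1/(1 + 0.0083176 + 0.11749) = 1/1.1258 = 0.8883; α₂ = α₁·K2/[H⁺] = 0.1044
α₁ + 2α₂ = 1.0970
CA = 1.0970 × 1.99 = 2.18 mmol/kg

CA = 2.18 mmol/kg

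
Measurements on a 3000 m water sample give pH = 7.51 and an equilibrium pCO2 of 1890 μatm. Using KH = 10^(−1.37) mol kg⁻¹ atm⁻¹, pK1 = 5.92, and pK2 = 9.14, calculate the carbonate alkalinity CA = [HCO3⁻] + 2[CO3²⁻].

CA = 3.28 mmol/kg

[CO2*] = KH · pCO2 = 10^(−1.37) × 1890×10^-6 = 8.062×10^-5 mol/kg
α₀ = 1/(1 + K1/[H⁺] + K1K2/[H⁺]²) = 1/(1 + 10^+1.59 + 10^-0.04) = 0.02450
DIC = [CO2*]/α₀ = 8.062×10^-5 / 0.02450 = 3.291 mmol/kg
CA = (α₁ + 2α₂)·DIC = (0.9532 + 2×0.02234) × 3.291 = 3.28 mmol/kg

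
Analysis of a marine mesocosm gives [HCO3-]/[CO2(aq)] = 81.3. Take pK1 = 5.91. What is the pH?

pH = 7.82

From K1 = [H⁺][HCO3-]/[CO2(aq)]:  pH = pK1 + log₁₀([HCO3-]/[CO2(aq)])
log₁₀(81.3) = +1.910
pH = 5.91 + (+1.910) = 7.82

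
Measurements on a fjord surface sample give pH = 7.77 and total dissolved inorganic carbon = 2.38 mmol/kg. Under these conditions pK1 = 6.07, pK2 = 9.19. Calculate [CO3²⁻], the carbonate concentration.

α₂ = 1 / (1 + [H⁺]/K2 + [H⁺]²/(K1K2)) = 1 / (1 + 10^+1.42 + 10^-0.28)
   = 1 / (1 + 26.303 + 0.52481) = 1/27.827 = 0.03594
[CO3²⁻] = α₂ × DIC = 0.03594 × 2.38 = 0.0855 mmol/kg

[CO3²⁻] = 0.0855 mmol/kg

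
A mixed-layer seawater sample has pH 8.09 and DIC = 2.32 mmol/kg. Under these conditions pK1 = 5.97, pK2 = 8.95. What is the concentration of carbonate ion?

[CO3²⁻] = 0.280 mmol/kg

α₂ = 1 / (1 + [H⁺]/K2 + [H⁺]²/(K1K2)) = 1 / (1 + 10^+0.86 + 10^-1.26)
   = 1 / (1 + 7.2444 + 0.054954) = 1/8.2993 = 0.1205
[CO3²⁻] = α₂ × DIC = 0.1205 × 2.32 = 0.280 mmol/kg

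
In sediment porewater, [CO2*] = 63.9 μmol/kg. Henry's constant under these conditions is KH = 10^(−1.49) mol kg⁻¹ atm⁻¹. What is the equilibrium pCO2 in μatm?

KH = 10^(−1.49) = 3.236×10^-2 mol kg⁻¹ atm⁻¹
pCO2 = [CO2*]/KH = 63.9×10^-6 / 3.236×10^-2 = 1.97×10^-3 atm = 1970 μatm

pCO2 = 1970 μatm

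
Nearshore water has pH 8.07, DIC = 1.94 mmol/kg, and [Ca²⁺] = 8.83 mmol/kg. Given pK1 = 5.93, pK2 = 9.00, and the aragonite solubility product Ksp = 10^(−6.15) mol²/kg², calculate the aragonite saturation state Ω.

Ω = 2.53

α₂ = 1 / (1 + [H⁺]/K2 + [H⁺]²/(K1K2)) = 1 / (1 + 10^+0.93 + 10^-1.21)
   = 1 / (1 + 8.5114 + 0.061660) = 1/9.5730 = 0.1045
[CO3²⁻] = α₂ × DIC = 0.1045 × 1.94 = 0.2027 mmol/kg
Ksp = 10^(−6.15) = 7.079×10^-7
Ω = [Ca²⁺][CO3²⁻]/Ksp = (8.83×10^-3)(2.027×10^-4) / 7.079×10^-7 = 2.53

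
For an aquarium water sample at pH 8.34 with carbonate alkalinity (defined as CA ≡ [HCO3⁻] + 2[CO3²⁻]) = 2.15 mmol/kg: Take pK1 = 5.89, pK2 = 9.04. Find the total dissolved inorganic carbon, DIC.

CA = [HCO3⁻] + 2[CO3²⁻] = (α₁ + 2α₂)·DIC
At pH 8.34: [H⁺]/K1 = 10^-2.45 = 0.0035481, K2/[H⁺] = 10^-0.70 = 0.19953
α₁ = 1/(1 + 0.0035481 + 0.19953) = 1/1.2031 = 0.8312; α₂ = α₁·K2/[H⁺] = 0.1658
α₁ + 2α₂ = 1.1629
DIC = CA / (α₁ + 2α₂) = 2.15 / 1.1629 = 1.85 mmol/kg

DIC = 1.85 mmol/kg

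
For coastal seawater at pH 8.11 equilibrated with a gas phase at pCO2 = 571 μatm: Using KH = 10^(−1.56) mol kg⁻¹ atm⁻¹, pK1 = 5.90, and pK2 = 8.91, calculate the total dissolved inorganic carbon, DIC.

DIC = 2.97 mmol/kg

[CO2*] = KH · pCO2 = 10^(−1.56) × 571×10^-6 = 1.573×10^-5 mol/kg
α₀ = 1/(1 + K1/[H⁺] + K1K2/[H⁺]²) = 1/(1 + 10^+2.21 + 10^+1.41) = 0.005294
DIC = [CO2*]/α₀ = 1.573×10^-5 / 0.005294 = 2.97 mmol/kg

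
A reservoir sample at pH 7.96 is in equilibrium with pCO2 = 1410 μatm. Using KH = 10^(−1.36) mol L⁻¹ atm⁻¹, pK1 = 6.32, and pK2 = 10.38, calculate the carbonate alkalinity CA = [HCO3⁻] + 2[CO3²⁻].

CA = 2.71 mmol/L

[CO2*] = KH · pCO2 = 10^(−1.36) × 1410×10^-6 = 6.155×10^-5 mol/L
α₀ = 1/(1 + K1/[H⁺] + K1K2/[H⁺]²) = 1/(1 + 10^+1.64 + 10^-0.78) = 0.02231
DIC = [CO2*]/α₀ = 6.155×10^-5 / 0.02231 = 2.758 mmol/L
CA = (α₁ + 2α₂)·DIC = (0.9740 + 2×0.003703) × 2.758 = 2.71 mmol/L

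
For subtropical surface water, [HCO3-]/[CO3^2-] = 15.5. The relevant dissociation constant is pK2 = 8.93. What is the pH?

From K2 = [H⁺][CO3^2-]/[HCO3-]:  pH = pK2 − log₁₀([HCO3-]/[CO3^2-])
log₁₀(15.5) = +1.190
pH = 8.93 − (+1.190) = 7.74

pH = 7.74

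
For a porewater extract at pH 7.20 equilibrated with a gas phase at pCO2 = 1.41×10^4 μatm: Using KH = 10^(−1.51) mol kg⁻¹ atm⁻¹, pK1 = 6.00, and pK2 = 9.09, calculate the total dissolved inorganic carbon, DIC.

[CO2*] = KH · pCO2 = 10^(−1.51) × 1.41×10^4×10^-6 = 4.357×10^-4 mol/kg
α₀ = 1/(1 + K1/[H⁺] + K1K2/[H⁺]²) = 1/(1 + 10^+1.20 + 10^-0.69) = 0.05864
DIC = [CO2*]/α₀ = 4.357×10^-4 / 0.05864 = 7.43 mmol/kg

DIC = 7.43 mmol/kg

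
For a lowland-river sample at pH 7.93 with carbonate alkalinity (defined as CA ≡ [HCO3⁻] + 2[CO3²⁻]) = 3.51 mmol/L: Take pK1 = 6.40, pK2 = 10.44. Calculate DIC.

CA = [HCO3⁻] + 2[CO3²⁻] = (α₁ + 2α₂)·DIC
At pH 7.93: [H⁺]/K1 = 10^-1.53 = 0.029512, K2/[H⁺] = 10^-2.51 = 0.0030903
α₁ = 1/(1 + 0.029512 + 0.0030903) = 1/1.0326 = 0.9684; α₂ = α₁·K2/[H⁺] = 0.002993
α₁ + 2α₂ = 0.9744
DIC = CA / (α₁ + 2α₂) = 3.51 / 0.9744 = 3.60 mmol/L

DIC = 3.60 mmol/L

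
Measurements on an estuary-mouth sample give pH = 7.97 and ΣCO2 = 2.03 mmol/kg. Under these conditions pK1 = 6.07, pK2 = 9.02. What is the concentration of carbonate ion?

α₂ = 1 / (1 + [H⁺]/K2 + [H⁺]²/(K1K2)) = 1 / (1 + 10^+1.05 + 10^-0.85)
   = 1 / (1 + 11.220 + 0.14125) = 1/12.361 = 0.08090
[CO3²⁻] = α₂ × DIC = 0.08090 × 2.03 = 0.164 mmol/kg

[CO3²⁻] = 0.164 mmol/kg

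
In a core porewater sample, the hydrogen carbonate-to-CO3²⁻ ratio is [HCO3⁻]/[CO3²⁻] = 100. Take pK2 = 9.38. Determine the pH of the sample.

pH = 7.38

From K2 = [H⁺][CO3²⁻]/[HCO3⁻]:  pH = pK2 − log₁₀([HCO3⁻]/[CO3²⁻])
log₁₀(100) = +2.000
pH = 9.38 − (+2.000) = 7.38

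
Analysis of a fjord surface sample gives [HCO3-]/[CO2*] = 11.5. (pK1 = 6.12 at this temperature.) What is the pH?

pH = 7.18

From K1 = [H⁺][HCO3-]/[CO2*]:  pH = pK1 + log₁₀([HCO3-]/[CO2*])
log₁₀(11.5) = +1.061
pH = 6.12 + (+1.061) = 7.18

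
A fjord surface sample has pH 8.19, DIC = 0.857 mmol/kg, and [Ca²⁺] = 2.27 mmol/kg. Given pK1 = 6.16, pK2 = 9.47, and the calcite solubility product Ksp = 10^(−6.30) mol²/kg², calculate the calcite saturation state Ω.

Ω = 0.192

α₂ = 1 / (1 + [H⁺]/K2 + [H⁺]²/(K1K2)) = 1 / (1 + 10^+1.28 + 10^-0.75)
   = 1 / (1 + 19.055 + 0.17783) = 1/20.232 = 0.04943
[CO3²⁻] = α₂ × DIC = 0.04943 × 0.857 = 0.04236 mmol/kg
Ksp = 10^(−6.30) = 5.012×10^-7
Ω = [Ca²⁺][CO3²⁻]/Ksp = (2.27×10^-3)(4.236×10^-5) / 5.012×10^-7 = 0.192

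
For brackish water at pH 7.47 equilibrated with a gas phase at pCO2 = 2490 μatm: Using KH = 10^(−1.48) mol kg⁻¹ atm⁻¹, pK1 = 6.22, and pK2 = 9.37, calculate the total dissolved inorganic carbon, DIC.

DIC = 1.57 mmol/kg

[CO2*] = KH · pCO2 = 10^(−1.48) × 2490×10^-6 = 8.245×10^-5 mol/kg
α₀ = 1/(1 + K1/[H⁺] + K1K2/[H⁺]²) = 1/(1 + 10^+1.25 + 10^-0.65) = 0.05261
DIC = [CO2*]/α₀ = 8.245×10^-5 / 0.05261 = 1.57 mmol/kg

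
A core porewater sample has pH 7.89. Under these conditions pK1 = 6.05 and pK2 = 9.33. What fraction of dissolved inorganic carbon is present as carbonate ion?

α₂ = 0.0346

α₂ = 1 / (1 + [H⁺]/K2 + [H⁺]²/(K1K2)) = 1 / (1 + 10^+1.44 + 10^-0.40)
   = 1 / (1 + 27.542 + 0.39811) = 1/28.940 = 0.03455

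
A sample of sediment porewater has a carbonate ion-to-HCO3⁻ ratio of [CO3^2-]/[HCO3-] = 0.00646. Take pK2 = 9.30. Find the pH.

pH = 7.11

From K2 = [H⁺][CO3^2-]/[HCO3-]:  pH = pK2 + log₁₀([CO3^2-]/[HCO3-])
log₁₀(0.00646) = -2.190
pH = 9.30 + (-2.190) = 7.11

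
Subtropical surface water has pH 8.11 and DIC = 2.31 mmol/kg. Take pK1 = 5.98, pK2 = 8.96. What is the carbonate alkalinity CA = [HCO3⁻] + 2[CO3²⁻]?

CA = [HCO3⁻] + 2[CO3²⁻] = (α₁ + 2α₂)·DIC
At pH 8.11: [H⁺]/K1 = 10^-2.13 = 0.0074131, K2/[H⁺] = 10^-0.85 = 0.14125
α₁ = 1/(1 + 0.0074131 + 0.14125) = 1/1.1487 = 0.8706; α₂ = α₁·K2/[H⁺] = 0.1230
α₁ + 2α₂ = 1.1165
CA = 1.1165 × 2.31 = 2.58 mmol/kg

CA = 2.58 mmol/kg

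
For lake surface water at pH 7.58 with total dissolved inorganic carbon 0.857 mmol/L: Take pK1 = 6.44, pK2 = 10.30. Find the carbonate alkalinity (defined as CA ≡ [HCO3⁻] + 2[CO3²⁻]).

CA = 0.801 mmol/L

CA = [HCO3⁻] + 2[CO3²⁻] = (α₁ + 2α₂)·DIC
At pH 7.58: [H⁺]/K1 = 10^-1.14 = 0.072444, K2/[H⁺] = 10^-2.72 = 0.0019055
α₁ = 1/(1 + 0.072444 + 0.0019055) = 1/1.0743 = 0.9308; α₂ = α₁·K2/[H⁺] = 0.001774
α₁ + 2α₂ = 0.9343
CA = 0.9343 × 0.857 = 0.801 mmol/L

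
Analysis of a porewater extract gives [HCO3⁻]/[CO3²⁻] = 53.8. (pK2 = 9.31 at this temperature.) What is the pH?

From K2 = [H⁺][CO3²⁻]/[HCO3⁻]:  pH = pK2 − log₁₀([HCO3⁻]/[CO3²⁻])
log₁₀(53.8) = +1.731
pH = 9.31 − (+1.731) = 7.58

pH = 7.58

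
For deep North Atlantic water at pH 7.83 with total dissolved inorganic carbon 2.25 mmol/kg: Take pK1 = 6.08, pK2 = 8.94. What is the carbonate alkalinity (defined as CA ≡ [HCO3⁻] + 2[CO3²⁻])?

CA = [HCO3⁻] + 2[CO3²⁻] = (α₁ + 2α₂)·DIC
At pH 7.83: [H⁺]/K1 = 10^-1.75 = 0.017783, K2/[H⁺] = 10^-1.11 = 0.077625
α₁ = 1/(1 + 0.017783 + 0.077625) = 1/1.0954 = 0.9129; α₂ = α₁·K2/[H⁺] = 0.07086
α₁ + 2α₂ = 1.0546
CA = 1.0546 × 2.25 = 2.37 mmol/kg

CA = 2.37 mmol/kg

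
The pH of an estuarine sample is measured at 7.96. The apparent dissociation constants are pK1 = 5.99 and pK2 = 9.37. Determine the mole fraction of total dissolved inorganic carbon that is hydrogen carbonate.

α₁ = 1 / (1 + [H⁺]/K1 + K2/[H⁺]) = 1 / (1 + 10^-1.97 + 10^-1.41)
   = 1 / (1 + 0.010715 + 0.038905) = 1/1.0496 = 0.9527

α₁ = 0.953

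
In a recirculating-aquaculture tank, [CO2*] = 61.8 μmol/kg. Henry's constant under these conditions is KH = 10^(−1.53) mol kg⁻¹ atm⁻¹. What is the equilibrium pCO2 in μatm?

KH = 10^(−1.53) = 2.951×10^-2 mol kg⁻¹ atm⁻¹
pCO2 = [CO2*]/KH = 61.8×10^-6 / 2.951×10^-2 = 2.09×10^-3 atm = 2090 μatm

pCO2 = 2090 μatm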